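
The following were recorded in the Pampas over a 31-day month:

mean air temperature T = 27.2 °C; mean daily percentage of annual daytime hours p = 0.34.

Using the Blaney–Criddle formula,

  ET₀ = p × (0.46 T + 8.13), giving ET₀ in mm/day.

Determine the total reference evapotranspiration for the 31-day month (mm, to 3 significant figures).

ET₀ = 0.34 × (0.46 × 27.2 + 8.13) = 0.34 × 20.642 = 7.0183 mm/d
Monthly total = 7.0183 × 31 = 217.567 mm

218 mm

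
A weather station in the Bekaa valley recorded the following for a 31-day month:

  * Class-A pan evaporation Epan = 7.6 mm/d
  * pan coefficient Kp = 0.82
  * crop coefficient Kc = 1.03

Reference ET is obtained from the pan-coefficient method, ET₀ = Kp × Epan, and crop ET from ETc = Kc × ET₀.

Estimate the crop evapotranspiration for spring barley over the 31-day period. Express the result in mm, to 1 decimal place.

ET₀ = 0.82 × 7.6 = 6.2320 mm/d
ETc = Kc × ET₀ = 1.03 × 6.2320 = 6.4190 mm/d
Over 31 days: 6.4190 × 31 = 198.989 mm

199.0 mm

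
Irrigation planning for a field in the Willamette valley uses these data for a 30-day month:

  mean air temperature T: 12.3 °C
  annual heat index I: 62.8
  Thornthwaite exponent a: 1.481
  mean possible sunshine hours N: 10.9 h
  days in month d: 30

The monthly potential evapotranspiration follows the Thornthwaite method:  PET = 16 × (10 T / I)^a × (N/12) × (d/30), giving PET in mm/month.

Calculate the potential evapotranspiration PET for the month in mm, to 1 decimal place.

39.3 mm

10T/I = 10 × 12.3 / 62.8 = 1.9586
(10T/I)^a = 1.9586^1.481 = 2.7063
Uncorrected PET = 16 × 2.7063 = 43.301 mm
Correction = (N/12)(d/30) = (10.9/12)(30/30) = 0.9083
PET = 43.301 × 0.9083 = 39.330 mm/month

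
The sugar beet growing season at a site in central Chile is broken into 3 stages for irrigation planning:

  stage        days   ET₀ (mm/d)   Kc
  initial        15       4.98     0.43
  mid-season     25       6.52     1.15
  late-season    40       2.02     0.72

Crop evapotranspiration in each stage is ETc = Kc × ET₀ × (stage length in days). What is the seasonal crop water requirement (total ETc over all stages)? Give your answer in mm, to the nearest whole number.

initial: 0.43 × 4.98 × 15 = 32.12 mm
mid-season: 1.15 × 6.52 × 25 = 187.45 mm
late-season: 0.72 × 2.02 × 40 = 58.18 mm
Seasonal total = 277.75 mm

278 mm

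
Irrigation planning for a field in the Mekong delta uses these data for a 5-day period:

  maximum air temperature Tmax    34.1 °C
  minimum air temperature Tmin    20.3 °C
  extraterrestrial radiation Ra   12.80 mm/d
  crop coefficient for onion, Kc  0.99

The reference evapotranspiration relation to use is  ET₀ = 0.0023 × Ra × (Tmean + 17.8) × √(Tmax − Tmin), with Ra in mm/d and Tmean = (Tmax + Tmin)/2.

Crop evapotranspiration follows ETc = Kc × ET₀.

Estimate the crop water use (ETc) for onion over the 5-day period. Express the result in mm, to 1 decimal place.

24.4 mm

Tmean = (34.1 + 20.3)/2 = 27.20 °C
ET₀ = 0.0023 × 12.80 × (27.20 + 17.8) × √13.8 = 0.0023 × 12.80 × 45.00 × 3.7148 = 4.9214 mm/d
ETc = Kc × ET₀ = 0.99 × 4.9214 = 4.8722 mm/d
Over 5 days: 4.8722 × 5 = 24.361 mm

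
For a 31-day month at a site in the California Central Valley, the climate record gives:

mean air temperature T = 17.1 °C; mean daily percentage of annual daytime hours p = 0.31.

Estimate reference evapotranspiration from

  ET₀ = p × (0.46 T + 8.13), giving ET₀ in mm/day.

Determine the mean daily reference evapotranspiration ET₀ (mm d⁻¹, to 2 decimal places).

ET₀ = 0.31 × (0.46 × 17.1 + 8.13) = 0.31 × 15.996 = 4.9588 mm/d

4.96 mm d⁻¹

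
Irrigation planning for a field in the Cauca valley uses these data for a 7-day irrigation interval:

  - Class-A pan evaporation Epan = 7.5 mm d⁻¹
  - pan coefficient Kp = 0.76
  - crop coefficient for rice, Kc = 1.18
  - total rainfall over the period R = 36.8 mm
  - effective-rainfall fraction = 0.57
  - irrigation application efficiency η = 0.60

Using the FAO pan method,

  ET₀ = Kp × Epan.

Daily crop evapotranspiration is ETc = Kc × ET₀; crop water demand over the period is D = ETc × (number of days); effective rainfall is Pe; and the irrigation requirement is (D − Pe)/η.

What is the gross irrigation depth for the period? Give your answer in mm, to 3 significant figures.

ET₀ = 0.76 × 7.5 = 5.7000 mm/d
ETc = Kc × ET₀ = 1.18 × 5.7000 = 6.7260 mm/d
Crop demand D = ETc × 7 d = 6.7260 × 7 = 47.082 mm
Pe = 0.57 × 36.8 = 20.976 mm
D − Pe = 47.082 − 20.976 = 26.106 mm
Gross irrigation = 26.106 / 0.60 = 43.510 mm

43.5 mm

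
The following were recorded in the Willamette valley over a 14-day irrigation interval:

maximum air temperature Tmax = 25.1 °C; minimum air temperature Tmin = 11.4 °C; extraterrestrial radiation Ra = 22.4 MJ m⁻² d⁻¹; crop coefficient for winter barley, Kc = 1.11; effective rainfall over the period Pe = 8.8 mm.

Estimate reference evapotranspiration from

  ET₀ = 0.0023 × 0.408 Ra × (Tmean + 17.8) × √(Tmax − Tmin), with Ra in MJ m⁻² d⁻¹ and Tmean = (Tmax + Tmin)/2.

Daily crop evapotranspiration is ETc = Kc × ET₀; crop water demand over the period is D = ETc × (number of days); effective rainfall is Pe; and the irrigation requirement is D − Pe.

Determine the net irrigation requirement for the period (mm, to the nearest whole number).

Tmean = (25.1 + 11.4)/2 = 18.25 °C
0.408 Ra = 0.408 × 22.4 = 9.1392 mm/d equivalent
ET₀ = 0.0023 × 9.1392 × (18.25 + 17.8) × √13.7 = 0.0023 × 9.1392 × 36.05 × 3.7014 = 2.8048 mm/d
ETc = Kc × ET₀ = 1.11 × 2.8048 = 3.1133 mm/d
Crop demand D = ETc × 14 d = 3.1133 × 14 = 43.586 mm
D − Pe = 43.586 − 8.8 = 34.786 mm

35 mm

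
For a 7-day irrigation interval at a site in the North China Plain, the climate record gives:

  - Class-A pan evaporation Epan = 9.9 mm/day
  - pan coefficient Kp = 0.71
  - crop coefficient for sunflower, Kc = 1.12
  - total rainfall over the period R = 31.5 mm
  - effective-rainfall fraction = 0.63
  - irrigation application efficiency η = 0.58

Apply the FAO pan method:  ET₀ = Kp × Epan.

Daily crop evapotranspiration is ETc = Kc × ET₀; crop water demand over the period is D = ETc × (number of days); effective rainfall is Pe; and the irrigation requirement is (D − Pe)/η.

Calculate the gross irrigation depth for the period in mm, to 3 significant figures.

60.8 mm

ET₀ = 0.71 × 9.9 = 7.0290 mm/d
ETc = Kc × ET₀ = 1.12 × 7.0290 = 7.8725 mm/d
Crop demand D = ETc × 7 d = 7.8725 × 7 = 55.108 mm
Pe = 0.63 × 31.5 = 19.845 mm
D − Pe = 55.108 − 19.845 = 35.263 mm
Gross irrigation = 35.263 / 0.58 = 60.798 mm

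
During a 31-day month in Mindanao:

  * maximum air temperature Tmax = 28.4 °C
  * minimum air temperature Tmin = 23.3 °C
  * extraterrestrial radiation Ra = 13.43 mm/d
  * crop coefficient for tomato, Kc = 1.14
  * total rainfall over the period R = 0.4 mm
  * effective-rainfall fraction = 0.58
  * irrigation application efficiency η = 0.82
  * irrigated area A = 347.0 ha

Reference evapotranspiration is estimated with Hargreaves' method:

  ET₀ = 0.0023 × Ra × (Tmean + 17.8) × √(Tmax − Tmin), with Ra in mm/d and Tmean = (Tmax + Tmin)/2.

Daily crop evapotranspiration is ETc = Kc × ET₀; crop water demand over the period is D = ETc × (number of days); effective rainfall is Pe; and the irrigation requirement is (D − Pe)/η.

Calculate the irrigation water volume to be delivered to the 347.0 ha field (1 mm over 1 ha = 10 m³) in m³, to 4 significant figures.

454400 m³

Tmean = (28.4 + 23.3)/2 = 25.85 °C
ET₀ = 0.0023 × 13.43 × (25.85 + 17.8) × √5.1 = 0.0023 × 13.43 × 43.65 × 2.2583 = 3.0449 mm/d
ETc = Kc × ET₀ = 1.14 × 3.0449 = 3.4712 mm/d
Crop demand D = ETc × 31 d = 3.4712 × 31 = 107.607 mm
Pe = 0.58 × 0.4 = 0.232 mm
D − Pe = 107.607 − 0.232 = 107.375 mm
Gross irrigation = 107.375 / 0.82 = 130.945 mm
Volume = 130.945 mm × 347.0 ha × 10 = 454379.2 m³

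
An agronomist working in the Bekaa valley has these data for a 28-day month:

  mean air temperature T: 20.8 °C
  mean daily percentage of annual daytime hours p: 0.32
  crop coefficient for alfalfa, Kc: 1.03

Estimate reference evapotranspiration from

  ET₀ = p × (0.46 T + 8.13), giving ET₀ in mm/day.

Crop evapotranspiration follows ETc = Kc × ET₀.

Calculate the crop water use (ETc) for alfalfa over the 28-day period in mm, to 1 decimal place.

ET₀ = 0.32 × (0.46 × 20.8 + 8.13) = 0.32 × 17.698 = 5.6634 mm/d
ETc = Kc × ET₀ = 1.03 × 5.6634 = 5.8333 mm/d
Over 28 days: 5.8333 × 28 = 163.332 mm

163.3 mm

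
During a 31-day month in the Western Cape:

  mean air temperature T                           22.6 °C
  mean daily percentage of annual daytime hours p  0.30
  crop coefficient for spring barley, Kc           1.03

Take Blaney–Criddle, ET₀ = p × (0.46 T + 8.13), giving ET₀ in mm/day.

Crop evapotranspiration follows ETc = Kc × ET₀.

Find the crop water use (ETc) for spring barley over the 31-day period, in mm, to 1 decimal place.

177.5 mm

ET₀ = 0.30 × (0.46 × 22.6 + 8.13) = 0.30 × 18.526 = 5.5578 mm/d
ETc = Kc × ET₀ = 1.03 × 5.5578 = 5.7245 mm/d
Over 31 days: 5.7245 × 31 = 177.460 mm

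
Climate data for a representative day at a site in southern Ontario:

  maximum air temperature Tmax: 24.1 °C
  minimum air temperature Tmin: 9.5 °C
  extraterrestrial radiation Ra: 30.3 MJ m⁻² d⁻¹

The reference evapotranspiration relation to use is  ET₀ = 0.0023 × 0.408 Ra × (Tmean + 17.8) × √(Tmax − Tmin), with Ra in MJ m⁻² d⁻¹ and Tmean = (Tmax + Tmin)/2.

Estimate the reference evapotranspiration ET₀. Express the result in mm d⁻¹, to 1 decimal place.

Tmean = (24.1 + 9.5)/2 = 16.80 °C
0.408 Ra = 0.408 × 30.3 = 12.3624 mm/d equivalent
ET₀ = 0.0023 × 12.3624 × (16.80 + 17.8) × √14.6 = 0.0023 × 12.3624 × 34.60 × 3.8210 = 3.7591 mm/d

3.8 mm d⁻¹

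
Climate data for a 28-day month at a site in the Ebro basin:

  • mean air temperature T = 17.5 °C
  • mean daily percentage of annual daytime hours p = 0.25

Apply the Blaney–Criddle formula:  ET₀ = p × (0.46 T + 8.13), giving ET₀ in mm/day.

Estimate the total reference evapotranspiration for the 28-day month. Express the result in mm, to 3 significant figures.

ET₀ = 0.25 × (0.46 × 17.5 + 8.13) = 0.25 × 16.180 = 4.0450 mm/d
Monthly total = 4.0450 × 28 = 113.260 mm

113 mm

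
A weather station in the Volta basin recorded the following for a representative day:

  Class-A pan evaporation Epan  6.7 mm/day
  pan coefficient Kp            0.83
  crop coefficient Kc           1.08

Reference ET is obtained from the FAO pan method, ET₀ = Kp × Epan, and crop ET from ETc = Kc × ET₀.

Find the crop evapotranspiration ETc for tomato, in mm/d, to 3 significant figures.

6.01 mm/d

ET₀ = 0.83 × 6.7 = 5.5610 mm/d
ETc = Kc × ET₀ = 1.08 × 5.5610 = 6.0059 mm/d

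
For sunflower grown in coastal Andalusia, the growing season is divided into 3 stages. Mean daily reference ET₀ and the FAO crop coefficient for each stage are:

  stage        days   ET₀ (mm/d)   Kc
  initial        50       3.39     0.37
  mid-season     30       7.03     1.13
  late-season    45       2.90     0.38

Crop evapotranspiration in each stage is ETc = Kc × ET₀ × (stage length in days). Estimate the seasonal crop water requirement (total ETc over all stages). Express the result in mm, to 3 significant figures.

initial: 0.37 × 3.39 × 50 = 62.72 mm
mid-season: 1.13 × 7.03 × 30 = 238.32 mm
late-season: 0.38 × 2.90 × 45 = 49.59 mm
Seasonal total = 350.63 mm

351 mm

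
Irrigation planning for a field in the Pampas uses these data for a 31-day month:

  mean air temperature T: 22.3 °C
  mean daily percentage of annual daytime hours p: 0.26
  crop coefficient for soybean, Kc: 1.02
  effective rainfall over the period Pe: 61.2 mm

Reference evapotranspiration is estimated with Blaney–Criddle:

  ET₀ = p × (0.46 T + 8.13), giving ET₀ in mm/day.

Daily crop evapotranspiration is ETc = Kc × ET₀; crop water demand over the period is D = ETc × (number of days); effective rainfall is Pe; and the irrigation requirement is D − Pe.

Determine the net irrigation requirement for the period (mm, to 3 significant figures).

90.0 mm

ET₀ = 0.26 × (0.46 × 22.3 + 8.13) = 0.26 × 18.388 = 4.7809 mm/d
ETc = Kc × ET₀ = 1.02 × 4.7809 = 4.8765 mm/d
Crop demand D = ETc × 31 d = 4.8765 × 31 = 151.172 mm
D − Pe = 151.172 − 61.2 = 89.972 mm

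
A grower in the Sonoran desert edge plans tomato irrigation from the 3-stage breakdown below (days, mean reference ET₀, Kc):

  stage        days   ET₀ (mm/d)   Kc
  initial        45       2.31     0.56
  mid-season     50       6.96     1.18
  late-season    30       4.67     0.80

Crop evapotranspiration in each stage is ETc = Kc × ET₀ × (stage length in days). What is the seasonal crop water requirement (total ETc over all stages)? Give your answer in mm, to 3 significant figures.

initial: 0.56 × 2.31 × 45 = 58.21 mm
mid-season: 1.18 × 6.96 × 50 = 410.64 mm
late-season: 0.80 × 4.67 × 30 = 112.08 mm
Seasonal total = 580.93 mm

581 mm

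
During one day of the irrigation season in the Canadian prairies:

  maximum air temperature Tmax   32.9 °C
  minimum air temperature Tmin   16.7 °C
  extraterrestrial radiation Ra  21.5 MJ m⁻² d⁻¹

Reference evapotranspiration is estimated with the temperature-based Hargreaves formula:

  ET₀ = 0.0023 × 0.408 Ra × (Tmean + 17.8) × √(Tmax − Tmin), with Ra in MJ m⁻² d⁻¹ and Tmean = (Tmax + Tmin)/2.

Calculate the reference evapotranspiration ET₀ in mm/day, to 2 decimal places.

Tmean = (32.9 + 16.7)/2 = 24.80 °C
0.408 Ra = 0.408 × 21.5 = 8.7720 mm/d equivalent
ET₀ = 0.0023 × 8.7720 × (24.80 + 17.8) × √16.2 = 0.0023 × 8.7720 × 42.60 × 4.0249 = 3.4593 mm/d

3.46 mm/day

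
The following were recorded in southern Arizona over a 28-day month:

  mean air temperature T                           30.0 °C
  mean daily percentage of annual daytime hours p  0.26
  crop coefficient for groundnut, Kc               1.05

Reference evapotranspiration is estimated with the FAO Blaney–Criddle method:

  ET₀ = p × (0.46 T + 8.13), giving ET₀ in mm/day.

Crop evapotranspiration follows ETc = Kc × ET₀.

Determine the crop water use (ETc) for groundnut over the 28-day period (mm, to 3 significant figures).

ET₀ = 0.26 × (0.46 × 30.0 + 8.13) = 0.26 × 21.930 = 5.7018 mm/d
ETc = Kc × ET₀ = 1.05 × 5.7018 = 5.9869 mm/d
Over 28 days: 5.9869 × 28 = 167.633 mm

168 mm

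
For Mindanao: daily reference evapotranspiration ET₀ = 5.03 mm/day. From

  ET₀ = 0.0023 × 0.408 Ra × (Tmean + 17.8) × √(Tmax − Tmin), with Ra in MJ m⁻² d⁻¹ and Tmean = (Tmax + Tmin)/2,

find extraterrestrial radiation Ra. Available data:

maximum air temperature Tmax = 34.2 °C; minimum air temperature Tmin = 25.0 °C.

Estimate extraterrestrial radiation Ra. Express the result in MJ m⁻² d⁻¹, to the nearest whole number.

Tmean = (34.2+25.0)/2 = 29.60 °C; ΔT = 9.2
Ra = ET₀ / [0.0023 × 0.408 × (Tmean+17.8) × √ΔT]
   = 5.03 / (0.0023 × 0.408 × 47.40 × 3.0332) = 37.282 MJ m⁻² d⁻¹

37 MJ m⁻² d⁻¹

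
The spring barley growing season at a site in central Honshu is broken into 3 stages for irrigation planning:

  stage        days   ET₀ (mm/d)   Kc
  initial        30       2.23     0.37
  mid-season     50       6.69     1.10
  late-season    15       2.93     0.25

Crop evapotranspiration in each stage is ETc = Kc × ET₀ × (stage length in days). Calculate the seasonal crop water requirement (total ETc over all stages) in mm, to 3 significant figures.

404 mm

initial: 0.37 × 2.23 × 30 = 24.75 mm
mid-season: 1.10 × 6.69 × 50 = 367.95 mm
late-season: 0.25 × 2.93 × 15 = 10.99 mm
Seasonal total = 403.69 mm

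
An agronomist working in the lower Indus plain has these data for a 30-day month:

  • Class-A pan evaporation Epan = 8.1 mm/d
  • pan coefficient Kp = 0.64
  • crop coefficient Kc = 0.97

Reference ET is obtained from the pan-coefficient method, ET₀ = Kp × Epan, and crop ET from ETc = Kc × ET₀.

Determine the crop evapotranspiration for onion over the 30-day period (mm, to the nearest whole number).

151 mm

ET₀ = 0.64 × 8.1 = 5.1840 mm/d
ETc = Kc × ET₀ = 0.97 × 5.1840 = 5.0285 mm/d
Over 30 days: 5.0285 × 30 = 150.855 mm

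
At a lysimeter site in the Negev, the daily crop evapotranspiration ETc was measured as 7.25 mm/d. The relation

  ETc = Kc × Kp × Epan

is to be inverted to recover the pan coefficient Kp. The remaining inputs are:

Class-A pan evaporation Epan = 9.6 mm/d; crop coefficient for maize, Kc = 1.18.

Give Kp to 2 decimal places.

ETc = Kc × Kp × Epan  ⇒  Kp = ETc / (Kc × Epan)
Kp = 7.25 / (1.18 × 9.6) = 7.25 / 11.328 = 0.6400

0.64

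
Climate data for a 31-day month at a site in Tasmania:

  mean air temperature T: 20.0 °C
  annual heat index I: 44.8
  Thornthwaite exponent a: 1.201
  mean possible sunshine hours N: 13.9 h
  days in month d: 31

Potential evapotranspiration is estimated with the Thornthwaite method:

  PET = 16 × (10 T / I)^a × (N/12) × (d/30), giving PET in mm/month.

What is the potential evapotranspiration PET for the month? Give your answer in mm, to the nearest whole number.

10T/I = 10 × 20.0 / 44.8 = 4.4643
(10T/I)^a = 4.4643^1.201 = 6.0305
Uncorrected PET = 16 × 6.0305 = 96.488 mm
Correction = (N/12)(d/30) = (13.9/12)(31/30) = 1.1969
PET = 96.488 × 1.1969 = 115.486 mm/month

115 mm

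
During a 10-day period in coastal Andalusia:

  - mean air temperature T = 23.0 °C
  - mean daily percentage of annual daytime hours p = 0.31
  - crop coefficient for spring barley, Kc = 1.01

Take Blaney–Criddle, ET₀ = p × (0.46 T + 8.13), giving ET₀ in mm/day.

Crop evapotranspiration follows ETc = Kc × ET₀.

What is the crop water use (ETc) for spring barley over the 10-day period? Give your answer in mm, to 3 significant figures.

ET₀ = 0.31 × (0.46 × 23.0 + 8.13) = 0.31 × 18.710 = 5.8001 mm/d
ETc = Kc × ET₀ = 1.01 × 5.8001 = 5.8581 mm/d
Over 10 days: 5.8581 × 10 = 58.581 mm

58.6 mm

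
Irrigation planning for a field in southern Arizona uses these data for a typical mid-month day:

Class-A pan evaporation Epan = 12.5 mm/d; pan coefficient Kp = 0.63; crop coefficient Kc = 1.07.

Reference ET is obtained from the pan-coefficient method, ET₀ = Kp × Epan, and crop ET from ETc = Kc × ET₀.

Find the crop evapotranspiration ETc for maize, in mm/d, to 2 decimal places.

ET₀ = 0.63 × 12.5 = 7.8750 mm/d
ETc = Kc × ET₀ = 1.07 × 7.8750 = 8.4263 mm/d

8.43 mm/d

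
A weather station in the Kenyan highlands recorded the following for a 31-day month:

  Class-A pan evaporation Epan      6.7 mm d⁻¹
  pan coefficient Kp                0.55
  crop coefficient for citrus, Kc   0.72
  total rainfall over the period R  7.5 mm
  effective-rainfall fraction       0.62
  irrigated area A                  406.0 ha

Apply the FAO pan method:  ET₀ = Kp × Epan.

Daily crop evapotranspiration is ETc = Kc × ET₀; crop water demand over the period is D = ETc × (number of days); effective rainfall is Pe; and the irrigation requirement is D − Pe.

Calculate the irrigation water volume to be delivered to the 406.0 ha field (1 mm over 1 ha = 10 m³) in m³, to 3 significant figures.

315000 m³

ET₀ = 0.55 × 6.7 = 3.6850 mm/d
ETc = Kc × ET₀ = 0.72 × 3.6850 = 2.6532 mm/d
Crop demand D = ETc × 31 d = 2.6532 × 31 = 82.249 mm
Pe = 0.62 × 7.5 = 4.650 mm
D − Pe = 82.249 − 4.650 = 77.599 mm
Volume = 77.599 mm × 406.0 ha × 10 = 315051.9 m³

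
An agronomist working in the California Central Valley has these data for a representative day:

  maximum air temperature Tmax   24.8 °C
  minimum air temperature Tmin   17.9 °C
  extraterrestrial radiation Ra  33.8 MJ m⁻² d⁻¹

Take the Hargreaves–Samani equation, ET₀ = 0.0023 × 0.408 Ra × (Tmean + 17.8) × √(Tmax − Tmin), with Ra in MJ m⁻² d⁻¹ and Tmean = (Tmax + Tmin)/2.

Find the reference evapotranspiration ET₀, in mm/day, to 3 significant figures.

Tmean = (24.8 + 17.9)/2 = 21.35 °C
0.408 Ra = 0.408 × 33.8 = 13.7904 mm/d equivalent
ET₀ = 0.0023 × 13.7904 × (21.35 + 17.8) × √6.9 = 0.0023 × 13.7904 × 39.15 × 2.6268 = 3.2618 mm/d

3.26 mm/day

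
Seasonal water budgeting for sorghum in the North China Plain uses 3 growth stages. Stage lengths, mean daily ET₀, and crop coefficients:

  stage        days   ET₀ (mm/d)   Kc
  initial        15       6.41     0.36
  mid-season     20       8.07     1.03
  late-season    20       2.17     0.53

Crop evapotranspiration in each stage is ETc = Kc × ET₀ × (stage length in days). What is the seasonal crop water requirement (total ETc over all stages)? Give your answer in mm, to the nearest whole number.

initial: 0.36 × 6.41 × 15 = 34.61 mm
mid-season: 1.03 × 8.07 × 20 = 166.24 mm
late-season: 0.53 × 2.17 × 20 = 23.00 mm
Seasonal total = 223.85 mm

224 mm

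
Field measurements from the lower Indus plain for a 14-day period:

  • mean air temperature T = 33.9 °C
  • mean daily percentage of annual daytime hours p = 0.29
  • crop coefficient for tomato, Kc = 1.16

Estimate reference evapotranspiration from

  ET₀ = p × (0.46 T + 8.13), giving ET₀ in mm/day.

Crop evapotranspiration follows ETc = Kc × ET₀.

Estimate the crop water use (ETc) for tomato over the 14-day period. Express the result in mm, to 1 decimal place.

ET₀ = 0.29 × (0.46 × 33.9 + 8.13) = 0.29 × 23.724 = 6.8800 mm/d
ETc = Kc × ET₀ = 1.16 × 6.8800 = 7.9808 mm/d
Over 14 days: 7.9808 × 14 = 111.731 mm

111.7 mm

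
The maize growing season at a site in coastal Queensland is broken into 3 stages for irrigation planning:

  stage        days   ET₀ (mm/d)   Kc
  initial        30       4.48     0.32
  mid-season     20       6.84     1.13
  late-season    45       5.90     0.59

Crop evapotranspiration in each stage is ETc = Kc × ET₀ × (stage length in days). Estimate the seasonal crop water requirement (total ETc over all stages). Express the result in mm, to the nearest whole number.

initial: 0.32 × 4.48 × 30 = 43.01 mm
mid-season: 1.13 × 6.84 × 20 = 154.58 mm
late-season: 0.59 × 5.90 × 45 = 156.65 mm
Seasonal total = 354.24 mm

354 mm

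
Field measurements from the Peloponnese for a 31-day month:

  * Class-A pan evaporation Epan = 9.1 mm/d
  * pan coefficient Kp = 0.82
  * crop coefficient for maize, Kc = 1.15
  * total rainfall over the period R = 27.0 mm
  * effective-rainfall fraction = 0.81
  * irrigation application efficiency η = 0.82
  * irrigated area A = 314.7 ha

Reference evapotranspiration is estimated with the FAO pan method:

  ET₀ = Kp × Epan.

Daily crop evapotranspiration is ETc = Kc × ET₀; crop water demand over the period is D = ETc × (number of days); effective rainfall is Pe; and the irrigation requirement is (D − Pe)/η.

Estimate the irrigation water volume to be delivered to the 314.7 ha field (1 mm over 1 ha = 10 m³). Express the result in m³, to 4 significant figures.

937000 m³

ET₀ = 0.82 × 9.1 = 7.4620 mm/d
ETc = Kc × ET₀ = 1.15 × 7.4620 = 8.5813 mm/d
Crop demand D = ETc × 31 d = 8.5813 × 31 = 266.020 mm
Pe = 0.81 × 27.0 = 21.870 mm
D − Pe = 266.020 − 21.870 = 244.150 mm
Gross irrigation = 244.150 / 0.82 = 297.744 mm
Volume = 297.744 mm × 314.7 ha × 10 = 937000.4 m³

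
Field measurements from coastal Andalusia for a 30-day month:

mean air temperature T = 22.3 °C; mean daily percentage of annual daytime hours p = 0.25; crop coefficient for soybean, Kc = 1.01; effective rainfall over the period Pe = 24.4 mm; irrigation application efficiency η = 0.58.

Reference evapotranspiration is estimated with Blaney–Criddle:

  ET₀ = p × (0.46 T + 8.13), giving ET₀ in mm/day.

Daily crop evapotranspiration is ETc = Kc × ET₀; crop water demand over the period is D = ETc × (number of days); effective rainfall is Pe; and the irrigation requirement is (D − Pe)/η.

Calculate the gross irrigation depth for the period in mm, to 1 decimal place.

ET₀ = 0.25 × (0.46 × 22.3 + 8.13) = 0.25 × 18.388 = 4.5970 mm/d
ETc = Kc × ET₀ = 1.01 × 4.5970 = 4.6430 mm/d
Crop demand D = ETc × 30 d = 4.6430 × 30 = 139.290 mm
D − Pe = 139.290 − 24.4 = 114.890 mm
Gross irrigation = 114.890 / 0.58 = 198.086 mm

198.1 mm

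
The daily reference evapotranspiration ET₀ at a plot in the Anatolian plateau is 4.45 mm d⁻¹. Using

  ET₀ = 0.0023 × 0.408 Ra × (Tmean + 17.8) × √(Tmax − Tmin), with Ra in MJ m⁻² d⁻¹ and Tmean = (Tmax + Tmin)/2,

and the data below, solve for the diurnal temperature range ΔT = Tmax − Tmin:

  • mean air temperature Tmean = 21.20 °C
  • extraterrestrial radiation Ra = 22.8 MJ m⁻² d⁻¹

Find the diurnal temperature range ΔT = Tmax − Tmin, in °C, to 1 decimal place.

28.4 °C

√ΔT = ET₀ / [0.0023 × 0.408 × Ra × (Tmean+17.8)] = 4.45 / (0.0023 × 9.3024 × 39.00) = 5.3330
ΔT = 5.3330² = 28.441 °C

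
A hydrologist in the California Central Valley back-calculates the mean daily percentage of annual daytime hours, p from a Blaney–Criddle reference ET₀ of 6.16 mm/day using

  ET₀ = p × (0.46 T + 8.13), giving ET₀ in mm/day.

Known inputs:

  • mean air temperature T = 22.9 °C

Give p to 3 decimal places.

0.330

p = ET₀ / (0.46 T + 8.13) = 6.16 / (0.46 × 22.9 + 8.13) = 6.16 / 18.664 = 0.3300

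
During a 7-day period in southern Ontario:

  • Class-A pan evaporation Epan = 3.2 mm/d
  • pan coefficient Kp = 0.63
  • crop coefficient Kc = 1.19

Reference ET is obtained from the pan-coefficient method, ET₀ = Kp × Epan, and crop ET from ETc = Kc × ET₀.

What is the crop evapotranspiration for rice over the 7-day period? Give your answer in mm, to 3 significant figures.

ET₀ = 0.63 × 3.2 = 2.0160 mm/d
ETc = Kc × ET₀ = 1.19 × 2.0160 = 2.3990 mm/d
Over 7 days: 2.3990 × 7 = 16.793 mm

16.8 mm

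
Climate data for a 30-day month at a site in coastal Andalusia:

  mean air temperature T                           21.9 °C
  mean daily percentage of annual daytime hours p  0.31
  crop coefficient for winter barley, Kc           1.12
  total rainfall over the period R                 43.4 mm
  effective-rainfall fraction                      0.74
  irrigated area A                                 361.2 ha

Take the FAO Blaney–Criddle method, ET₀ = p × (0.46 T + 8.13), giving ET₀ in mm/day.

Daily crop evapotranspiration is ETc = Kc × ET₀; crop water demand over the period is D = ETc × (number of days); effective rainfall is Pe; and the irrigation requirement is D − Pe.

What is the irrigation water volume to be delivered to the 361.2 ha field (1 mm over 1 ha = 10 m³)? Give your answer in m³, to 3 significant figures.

569000 m³

ET₀ = 0.31 × (0.46 × 21.9 + 8.13) = 0.31 × 18.204 = 5.6432 mm/d
ETc = Kc × ET₀ = 1.12 × 5.6432 = 6.3204 mm/d
Crop demand D = ETc × 30 d = 6.3204 × 30 = 189.612 mm
Pe = 0.74 × 43.4 = 32.116 mm
D − Pe = 189.612 − 32.116 = 157.496 mm
Volume = 157.496 mm × 361.2 ha × 10 = 568875.6 m³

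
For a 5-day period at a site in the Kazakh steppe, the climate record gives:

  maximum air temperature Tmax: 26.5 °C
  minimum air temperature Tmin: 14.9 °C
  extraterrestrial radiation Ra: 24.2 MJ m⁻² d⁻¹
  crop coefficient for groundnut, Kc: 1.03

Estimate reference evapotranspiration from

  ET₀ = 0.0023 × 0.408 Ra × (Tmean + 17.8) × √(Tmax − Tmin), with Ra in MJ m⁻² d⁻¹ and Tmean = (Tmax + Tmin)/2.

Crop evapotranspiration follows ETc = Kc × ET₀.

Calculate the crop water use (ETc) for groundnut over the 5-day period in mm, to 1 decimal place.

Tmean = (26.5 + 14.9)/2 = 20.70 °C
0.408 Ra = 0.408 × 24.2 = 9.8736 mm/d equivalent
ET₀ = 0.0023 × 9.8736 × (20.70 + 17.8) × √11.6 = 0.0023 × 9.8736 × 38.50 × 3.4059 = 2.9778 mm/d
ETc = Kc × ET₀ = 1.03 × 2.9778 = 3.0671 mm/d
Over 5 days: 3.0671 × 5 = 15.336 mm

15.3 mm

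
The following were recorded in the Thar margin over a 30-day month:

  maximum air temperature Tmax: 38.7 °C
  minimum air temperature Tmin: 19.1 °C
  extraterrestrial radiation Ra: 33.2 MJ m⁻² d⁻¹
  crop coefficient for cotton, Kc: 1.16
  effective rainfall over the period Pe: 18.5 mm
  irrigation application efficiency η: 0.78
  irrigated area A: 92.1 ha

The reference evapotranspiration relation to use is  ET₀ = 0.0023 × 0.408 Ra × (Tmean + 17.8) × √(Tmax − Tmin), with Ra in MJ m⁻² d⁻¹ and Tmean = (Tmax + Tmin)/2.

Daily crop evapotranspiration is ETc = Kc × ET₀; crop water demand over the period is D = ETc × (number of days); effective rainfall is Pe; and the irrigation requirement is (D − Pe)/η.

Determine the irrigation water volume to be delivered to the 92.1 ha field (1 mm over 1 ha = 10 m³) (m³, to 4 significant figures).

242800 m³

Tmean = (38.7 + 19.1)/2 = 28.90 °C
0.408 Ra = 0.408 × 33.2 = 13.5456 mm/d equivalent
ET₀ = 0.0023 × 13.5456 × (28.90 + 17.8) × √19.6 = 0.0023 × 13.5456 × 46.70 × 4.4272 = 6.4413 mm/d
ETc = Kc × ET₀ = 1.16 × 6.4413 = 7.4719 mm/d
Crop demand D = ETc × 30 d = 7.4719 × 30 = 224.157 mm
D − Pe = 224.157 − 18.5 = 205.657 mm
Gross irrigation = 205.657 / 0.78 = 263.663 mm
Volume = 263.663 mm × 92.1 ha × 10 = 242833.6 m³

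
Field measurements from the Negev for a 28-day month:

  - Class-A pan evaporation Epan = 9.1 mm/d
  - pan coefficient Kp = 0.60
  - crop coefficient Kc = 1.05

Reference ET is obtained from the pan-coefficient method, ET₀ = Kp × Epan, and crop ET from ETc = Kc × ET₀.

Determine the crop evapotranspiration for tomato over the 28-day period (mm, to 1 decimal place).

160.5 mm

ET₀ = 0.60 × 9.1 = 5.4600 mm/d
ETc = Kc × ET₀ = 1.05 × 5.4600 = 5.7330 mm/d
Over 28 days: 5.7330 × 28 = 160.524 mm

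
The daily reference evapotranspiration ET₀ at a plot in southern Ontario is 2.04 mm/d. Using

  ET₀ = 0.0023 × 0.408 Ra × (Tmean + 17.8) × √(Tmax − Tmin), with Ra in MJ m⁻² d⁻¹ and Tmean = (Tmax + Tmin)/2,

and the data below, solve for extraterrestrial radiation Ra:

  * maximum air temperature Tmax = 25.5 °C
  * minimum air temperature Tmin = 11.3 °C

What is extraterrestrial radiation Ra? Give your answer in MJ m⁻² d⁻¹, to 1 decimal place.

Tmean = (25.5+11.3)/2 = 18.40 °C; ΔT = 14.2
Ra = ET₀ / [0.0023 × 0.408 × (Tmean+17.8) × √ΔT]
   = 2.04 / (0.0023 × 0.408 × 36.20 × 3.7683) = 15.936 MJ m⁻² d⁻¹

15.9 MJ m⁻² d⁻¹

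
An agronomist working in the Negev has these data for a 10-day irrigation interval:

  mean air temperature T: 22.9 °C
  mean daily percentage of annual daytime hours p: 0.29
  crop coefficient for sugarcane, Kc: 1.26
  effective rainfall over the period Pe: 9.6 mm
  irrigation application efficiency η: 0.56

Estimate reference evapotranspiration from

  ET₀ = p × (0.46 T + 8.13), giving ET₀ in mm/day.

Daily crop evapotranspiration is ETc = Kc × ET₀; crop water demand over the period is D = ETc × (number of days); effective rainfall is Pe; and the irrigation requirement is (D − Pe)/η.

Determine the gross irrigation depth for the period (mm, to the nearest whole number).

ET₀ = 0.29 × (0.46 × 22.9 + 8.13) = 0.29 × 18.664 = 5.4126 mm/d
ETc = Kc × ET₀ = 1.26 × 5.4126 = 6.8199 mm/d
Crop demand D = ETc × 10 d = 6.8199 × 10 = 68.199 mm
D − Pe = 68.199 − 9.6 = 58.599 mm
Gross irrigation = 58.599 / 0.56 = 104.641 mm

105 mm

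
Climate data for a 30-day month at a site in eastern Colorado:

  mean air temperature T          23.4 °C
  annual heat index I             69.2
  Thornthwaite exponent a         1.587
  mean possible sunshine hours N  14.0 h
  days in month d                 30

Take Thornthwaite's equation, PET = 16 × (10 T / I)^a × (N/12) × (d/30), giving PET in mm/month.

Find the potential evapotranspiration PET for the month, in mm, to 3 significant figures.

10T/I = 10 × 23.4 / 69.2 = 3.3815
(10T/I)^a = 3.3815^1.587 = 6.9135
Uncorrected PET = 16 × 6.9135 = 110.616 mm
Correction = (N/12)(d/30) = (14.0/12)(30/30) = 1.1667
PET = 110.616 × 1.1667 = 129.056 mm/month

129 mm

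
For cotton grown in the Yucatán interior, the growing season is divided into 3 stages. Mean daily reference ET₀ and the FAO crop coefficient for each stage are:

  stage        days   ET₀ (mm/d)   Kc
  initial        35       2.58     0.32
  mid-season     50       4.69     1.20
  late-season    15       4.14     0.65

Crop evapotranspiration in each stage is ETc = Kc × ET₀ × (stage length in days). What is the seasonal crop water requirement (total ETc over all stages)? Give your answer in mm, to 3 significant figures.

351 mm

initial: 0.32 × 2.58 × 35 = 28.90 mm
mid-season: 1.20 × 4.69 × 50 = 281.40 mm
late-season: 0.65 × 4.14 × 15 = 40.37 mm
Seasonal total = 350.67 mm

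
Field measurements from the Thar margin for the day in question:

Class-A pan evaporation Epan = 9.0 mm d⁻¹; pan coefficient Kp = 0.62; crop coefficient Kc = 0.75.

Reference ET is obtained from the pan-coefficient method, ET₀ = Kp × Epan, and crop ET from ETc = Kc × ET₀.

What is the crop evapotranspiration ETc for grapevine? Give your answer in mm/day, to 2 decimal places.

4.19 mm/day

ET₀ = 0.62 × 9.0 = 5.5800 mm/d
ETc = Kc × ET₀ = 0.75 × 5.5800 = 4.1850 mm/d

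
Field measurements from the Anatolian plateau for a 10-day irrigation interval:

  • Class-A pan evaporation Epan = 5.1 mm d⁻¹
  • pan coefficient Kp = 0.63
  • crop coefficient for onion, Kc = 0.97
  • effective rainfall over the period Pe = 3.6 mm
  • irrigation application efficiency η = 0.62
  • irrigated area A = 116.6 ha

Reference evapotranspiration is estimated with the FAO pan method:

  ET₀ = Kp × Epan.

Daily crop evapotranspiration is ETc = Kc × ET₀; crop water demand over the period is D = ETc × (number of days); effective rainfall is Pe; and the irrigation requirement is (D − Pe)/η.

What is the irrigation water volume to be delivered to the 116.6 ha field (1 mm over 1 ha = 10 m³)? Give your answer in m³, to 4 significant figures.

51840 m³

ET₀ = 0.63 × 5.1 = 3.2130 mm/d
ETc = Kc × ET₀ = 0.97 × 3.2130 = 3.1166 mm/d
Crop demand D = ETc × 10 d = 3.1166 × 10 = 31.166 mm
D − Pe = 31.166 − 3.6 = 27.566 mm
Gross irrigation = 27.566 / 0.62 = 44.461 mm
Volume = 44.461 mm × 116.6 ha × 10 = 51841.5 m³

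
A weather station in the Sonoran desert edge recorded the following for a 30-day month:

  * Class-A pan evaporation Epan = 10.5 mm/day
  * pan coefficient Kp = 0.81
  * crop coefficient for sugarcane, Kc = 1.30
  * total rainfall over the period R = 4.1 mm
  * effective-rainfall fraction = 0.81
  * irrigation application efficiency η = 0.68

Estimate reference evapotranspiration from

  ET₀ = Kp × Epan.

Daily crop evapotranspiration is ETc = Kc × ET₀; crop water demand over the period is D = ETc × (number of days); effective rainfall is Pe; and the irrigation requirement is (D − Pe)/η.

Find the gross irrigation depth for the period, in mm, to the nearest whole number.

ET₀ = 0.81 × 10.5 = 8.5050 mm/d
ETc = Kc × ET₀ = 1.30 × 8.5050 = 11.0565 mm/d
Crop demand D = ETc × 30 d = 11.0565 × 30 = 331.695 mm
Pe = 0.81 × 4.1 = 3.321 mm
D − Pe = 331.695 − 3.321 = 328.374 mm
Gross irrigation = 328.374 / 0.68 = 482.903 mm

483 mm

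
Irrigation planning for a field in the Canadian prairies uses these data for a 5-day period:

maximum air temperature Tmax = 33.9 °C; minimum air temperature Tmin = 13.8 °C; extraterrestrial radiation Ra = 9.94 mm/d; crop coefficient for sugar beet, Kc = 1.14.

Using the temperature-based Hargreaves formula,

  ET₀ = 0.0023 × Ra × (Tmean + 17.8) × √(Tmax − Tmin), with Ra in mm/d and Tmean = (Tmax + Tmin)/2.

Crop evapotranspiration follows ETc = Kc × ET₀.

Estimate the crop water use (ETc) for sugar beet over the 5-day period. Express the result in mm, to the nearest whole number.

Tmean = (33.9 + 13.8)/2 = 23.85 °C
ET₀ = 0.0023 × 9.94 × (23.85 + 17.8) × √20.1 = 0.0023 × 9.94 × 41.65 × 4.4833 = 4.2690 mm/d
ETc = Kc × ET₀ = 1.14 × 4.2690 = 4.8667 mm/d
Over 5 days: 4.8667 × 5 = 24.334 mm

24 mm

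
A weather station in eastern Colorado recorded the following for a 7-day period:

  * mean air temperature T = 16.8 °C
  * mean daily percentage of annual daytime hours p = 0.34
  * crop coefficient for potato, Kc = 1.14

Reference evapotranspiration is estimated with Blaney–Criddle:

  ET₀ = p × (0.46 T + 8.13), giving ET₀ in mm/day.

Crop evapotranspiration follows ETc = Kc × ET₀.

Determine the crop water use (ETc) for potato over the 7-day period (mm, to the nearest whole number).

ET₀ = 0.34 × (0.46 × 16.8 + 8.13) = 0.34 × 15.858 = 5.3917 mm/d
ETc = Kc × ET₀ = 1.14 × 5.3917 = 6.1465 mm/d
Over 7 days: 6.1465 × 7 = 43.026 mm

43 mm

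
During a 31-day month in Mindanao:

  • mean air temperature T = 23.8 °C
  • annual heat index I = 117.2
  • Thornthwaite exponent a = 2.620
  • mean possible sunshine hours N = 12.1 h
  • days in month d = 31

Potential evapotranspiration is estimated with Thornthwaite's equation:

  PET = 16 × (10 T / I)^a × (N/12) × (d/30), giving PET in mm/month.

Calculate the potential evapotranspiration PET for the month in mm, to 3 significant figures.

10T/I = 10 × 23.8 / 117.2 = 2.0307
(10T/I)^a = 2.0307^2.620 = 6.3978
Uncorrected PET = 16 × 6.3978 = 102.365 mm
Correction = (N/12)(d/30) = (12.1/12)(31/30) = 1.0419
PET = 102.365 × 1.0419 = 106.654 mm/month

107 mm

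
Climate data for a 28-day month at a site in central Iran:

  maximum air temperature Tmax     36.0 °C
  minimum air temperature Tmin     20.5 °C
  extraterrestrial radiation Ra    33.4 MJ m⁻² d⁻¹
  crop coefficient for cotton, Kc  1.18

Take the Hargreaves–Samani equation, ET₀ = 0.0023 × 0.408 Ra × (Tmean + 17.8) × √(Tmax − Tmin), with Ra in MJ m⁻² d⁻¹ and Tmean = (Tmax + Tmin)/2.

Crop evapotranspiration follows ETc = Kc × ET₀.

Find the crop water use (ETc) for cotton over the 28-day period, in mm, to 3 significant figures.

Tmean = (36.0 + 20.5)/2 = 28.25 °C
0.408 Ra = 0.408 × 33.4 = 13.6272 mm/d equivalent
ET₀ = 0.0023 × 13.6272 × (28.25 + 17.8) × √15.5 = 0.0023 × 13.6272 × 46.05 × 3.9370 = 5.6824 mm/d
ETc = Kc × ET₀ = 1.18 × 5.6824 = 6.7052 mm/d
Over 28 days: 6.7052 × 28 = 187.746 mm

188 mm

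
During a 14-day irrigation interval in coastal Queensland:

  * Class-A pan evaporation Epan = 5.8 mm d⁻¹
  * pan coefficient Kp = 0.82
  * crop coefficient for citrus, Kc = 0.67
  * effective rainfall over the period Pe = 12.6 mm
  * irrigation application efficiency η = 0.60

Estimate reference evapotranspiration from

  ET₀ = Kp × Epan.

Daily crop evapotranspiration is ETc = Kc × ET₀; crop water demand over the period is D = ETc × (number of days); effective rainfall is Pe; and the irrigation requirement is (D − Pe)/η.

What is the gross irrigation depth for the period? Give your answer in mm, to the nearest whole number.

ET₀ = 0.82 × 5.8 = 4.7560 mm/d
ETc = Kc × ET₀ = 0.67 × 4.7560 = 3.1865 mm/d
Crop demand D = ETc × 14 d = 3.1865 × 14 = 44.611 mm
D − Pe = 44.611 − 12.6 = 32.011 mm
Gross irrigation = 32.011 / 0.60 = 53.352 mm

53 mm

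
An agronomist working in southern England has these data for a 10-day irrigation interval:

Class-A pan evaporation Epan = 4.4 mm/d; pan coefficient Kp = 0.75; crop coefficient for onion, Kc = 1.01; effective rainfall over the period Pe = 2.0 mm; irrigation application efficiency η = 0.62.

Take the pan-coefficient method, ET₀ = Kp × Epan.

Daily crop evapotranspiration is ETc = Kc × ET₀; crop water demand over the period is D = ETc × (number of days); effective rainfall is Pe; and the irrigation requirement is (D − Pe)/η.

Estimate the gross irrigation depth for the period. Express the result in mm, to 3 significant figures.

50.5 mm

ET₀ = 0.75 × 4.4 = 3.3000 mm/d
ETc = Kc × ET₀ = 1.01 × 3.3000 = 3.3330 mm/d
Crop demand D = ETc × 10 d = 3.3330 × 10 = 33.330 mm
D − Pe = 33.330 − 2.0 = 31.330 mm
Gross irrigation = 31.330 / 0.62 = 50.532 mm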